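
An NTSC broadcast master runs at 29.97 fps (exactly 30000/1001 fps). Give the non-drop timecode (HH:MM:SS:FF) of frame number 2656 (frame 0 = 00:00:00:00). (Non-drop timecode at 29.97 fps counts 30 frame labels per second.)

2656 ÷ 30 = 88 full seconds, remainder 16 frames.
88 s = 0 h 1 min 28 s.
Timecode: 00:01:28:16.

00:01:28:16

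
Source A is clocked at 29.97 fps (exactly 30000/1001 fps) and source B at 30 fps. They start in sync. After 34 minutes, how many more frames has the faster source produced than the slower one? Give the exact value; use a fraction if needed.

34 min = 2040 s.
A emits 30000/1001 × 2040 = 61200000/1001 frames; B emits 30 × 2040 = 61200.
Difference = 61200/1001 frames (≈ 61.1389); B is ahead of A.

61200/1001 frames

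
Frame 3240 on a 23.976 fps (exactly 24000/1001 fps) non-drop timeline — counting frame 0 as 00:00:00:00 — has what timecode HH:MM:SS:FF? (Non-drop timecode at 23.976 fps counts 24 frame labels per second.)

00:02:15:00

3240 ÷ 24 = 135 full seconds, remainder 0 frames.
135 s = 0 h 2 min 15 s.
Timecode: 00:02:15:00.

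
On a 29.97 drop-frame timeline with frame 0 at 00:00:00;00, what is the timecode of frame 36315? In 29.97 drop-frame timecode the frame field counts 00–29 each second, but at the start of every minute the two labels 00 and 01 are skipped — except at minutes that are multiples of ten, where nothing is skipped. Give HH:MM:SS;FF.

Ten DF minutes hold 17982 frames, so frame 36315 lies in block 2 (frames 35964–53945) with 351 frames into that block.
The block's first minute is 1800 frames and the rest 1798 each; 351 frames reaches minute 0, so 2 × 18 + 0 × 2 = 36 labels have been skipped so far.
Adding those back, label number 36315 + 36 = 36351 at 30 labels/s is 1211 s + 21 f = 0 h 20 min 11 s frame 21, i.e. 00:20:11;21.

00:20:11;21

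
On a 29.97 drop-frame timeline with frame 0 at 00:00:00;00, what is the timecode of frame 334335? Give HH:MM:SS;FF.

Ten DF minutes hold 17982 frames, so frame 334335 lies in block 18 (frames 323676–341657) with 10659 frames into that block.
The block's first minute is 1800 frames and the rest 1798 each; 10659 frames reaches minute 5, so 18 × 18 + 5 × 2 = 334 labels have been skipped so far.
Adding those back, label number 334335 + 334 = 334669 at 30 labels/s is 11155 s + 19 f = 3 h 5 min 55 s frame 19, i.e. 03:05:55;19.

03:05:55;19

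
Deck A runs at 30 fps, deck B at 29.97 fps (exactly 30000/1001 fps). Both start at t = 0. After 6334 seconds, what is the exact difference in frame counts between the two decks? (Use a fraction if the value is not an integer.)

190020/1001 frames

A emits 30 × 6334 = 190020 frames; B emits 30000/1001 × 6334 = 190020000/1001.
Difference = 190020/1001 frames (≈ 189.8302); B is behind A.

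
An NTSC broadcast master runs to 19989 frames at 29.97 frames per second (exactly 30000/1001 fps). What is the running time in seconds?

666.9663 seconds

Running time = 19989 / (30000/1001) = 666.9663 s.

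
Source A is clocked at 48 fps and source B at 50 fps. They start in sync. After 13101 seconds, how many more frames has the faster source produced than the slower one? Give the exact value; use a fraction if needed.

A emits 48 × 13101 = 628848 frames; B emits 50 × 13101 = 655050.
Difference = 26202 frames; B is ahead of A.

26202 frames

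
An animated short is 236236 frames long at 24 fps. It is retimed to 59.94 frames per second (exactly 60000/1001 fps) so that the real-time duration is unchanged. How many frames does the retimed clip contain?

Target frames = source frames × (target rate / source rate) = 236236 × (60000/1001)/(24) = 236236 × 2500/1001 = 590000.

590000 frames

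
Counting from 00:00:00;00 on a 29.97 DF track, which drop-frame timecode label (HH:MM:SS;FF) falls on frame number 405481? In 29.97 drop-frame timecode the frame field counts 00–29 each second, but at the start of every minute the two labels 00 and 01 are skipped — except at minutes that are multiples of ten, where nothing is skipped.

Ten DF minutes hold 17982 frames, so frame 405481 lies in block 22 (frames 395604–413585) with 9877 frames into that block.
The block's first minute is 1800 frames and the rest 1798 each; 9877 frames reaches minute 5, so 22 × 18 + 5 × 2 = 406 labels have been skipped so far.
Adding those back, label number 405481 + 406 = 405887 at 30 labels/s is 13529 s + 17 f = 3 h 45 min 29 s frame 17, i.e. 03:45:29;17.

03:45:29;17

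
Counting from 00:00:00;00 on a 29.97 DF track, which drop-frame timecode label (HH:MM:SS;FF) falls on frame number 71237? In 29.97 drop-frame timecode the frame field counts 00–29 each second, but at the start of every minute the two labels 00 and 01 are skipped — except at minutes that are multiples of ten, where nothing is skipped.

00:39:36;29

Each 10-minute DF block holds 10 × 60 × 30 − 9 × 2 = 17982 frames. 71237 ÷ 17982 → 3 full blocks, remainder 17291.
Within the partial block the first minute is 1800 frames and each further minute 1798, so 9 further minute boundaries passed. Total skipped labels = 18 × 3 + 2 × 9 = 72.
Non-drop label index = 71237 + 72 = 71309; at 30 labels/s that is 00:39:36:29, i.e. DF 00:39:36;29.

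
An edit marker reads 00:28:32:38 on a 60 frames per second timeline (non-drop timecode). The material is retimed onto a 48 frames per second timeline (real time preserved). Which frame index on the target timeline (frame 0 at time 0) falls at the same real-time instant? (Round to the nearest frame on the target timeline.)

frame 82206

Source frame index: (0×3600 + 28×60 + 32) × 60 + 38 = 102758.
Real time: 102758 / (60) = 51379/30 s.
Target frame: (51379/30) × (48) = 411032/5 ≈ 82206.400 → 82206.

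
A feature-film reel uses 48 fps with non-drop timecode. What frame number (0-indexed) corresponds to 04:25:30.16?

Total seconds to the label: (4 × 3600 + 25 × 60 + 30) = 15930.
Frame index = 15930 × 48 + 16 = 764656.

frame 764656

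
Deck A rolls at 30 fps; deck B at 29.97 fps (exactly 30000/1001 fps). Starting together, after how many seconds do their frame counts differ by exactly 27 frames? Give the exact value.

900.9 seconds

The gap grows by |30000/1001 − 30| = 30/1001 frames per second.
Time for a 27-frame gap: 27 ÷ (30/1001) = 900.9 s.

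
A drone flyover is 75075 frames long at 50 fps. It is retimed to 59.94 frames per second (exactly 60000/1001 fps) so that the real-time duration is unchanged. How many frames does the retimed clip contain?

Target frames = source frames × (target rate / source rate) = 75075 × (60000/1001)/(50) = 75075 × 1200/1001 = 90000.

90000 frames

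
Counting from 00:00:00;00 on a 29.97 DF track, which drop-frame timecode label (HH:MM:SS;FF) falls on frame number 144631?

01:20:25;25

Each 10-minute DF block holds 10 × 60 × 30 − 9 × 2 = 17982 frames. 144631 ÷ 17982 → 8 full blocks, remainder 775.
Within the partial block the first minute is 1800 frames and each further minute 1798, so 0 further minute boundaries passed. Total skipped labels = 18 × 8 + 2 × 0 = 144.
Non-drop label index = 144631 + 144 = 144775; at 30 labels/s that is 01:20:25:25, i.e. DF 01:20:25;25.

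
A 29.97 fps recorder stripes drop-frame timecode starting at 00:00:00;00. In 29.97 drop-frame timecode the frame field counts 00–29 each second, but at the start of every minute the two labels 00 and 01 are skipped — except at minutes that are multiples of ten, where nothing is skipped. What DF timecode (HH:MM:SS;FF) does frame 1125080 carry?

10:25:40;06

Ten DF minutes hold 17982 frames, so frame 1125080 lies in block 62 (frames 1114884–1132865) with 10196 frames into that block.
The block's first minute is 1800 frames and the rest 1798 each; 10196 frames reaches minute 5, so 62 × 18 + 5 × 2 = 1126 labels have been skipped so far.
Adding those back, label number 1125080 + 1126 = 1126206 at 30 labels/s is 37540 s + 6 f = 10 h 25 min 40 s frame 6, i.e. 10:25:40;06.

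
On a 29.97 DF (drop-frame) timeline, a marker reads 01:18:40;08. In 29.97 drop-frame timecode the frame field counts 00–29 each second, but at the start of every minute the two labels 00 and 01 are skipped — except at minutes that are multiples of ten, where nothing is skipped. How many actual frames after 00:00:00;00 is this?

As if non-drop at 30 labels/s: (1 × 3600 + 18 × 60 + 40) × 30 + 8 = 141608.
Minute boundaries passed: 78; those not divisible by 10: 78 − 7 = 71; dropped labels = 2 × 71 = 142.
Actual frame index = 141608 − 142 = 141466.

141466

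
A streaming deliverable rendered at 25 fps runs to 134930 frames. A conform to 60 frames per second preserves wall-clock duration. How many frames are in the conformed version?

Target frames = source frames × (target rate / source rate) = 134930 × (60)/(25) = 134930 × 12/5 = 323832.

323832 frames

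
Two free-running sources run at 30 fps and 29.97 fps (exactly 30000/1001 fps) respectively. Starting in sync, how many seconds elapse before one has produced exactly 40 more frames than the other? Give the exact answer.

The gap grows by |30000/1001 − 30| = 30/1001 frames per second.
Time for a 40-frame gap: 40 ÷ (30/1001) = 4004/3 s.

4004/3 seconds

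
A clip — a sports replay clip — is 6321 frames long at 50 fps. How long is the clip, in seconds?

Running time = 6321 / (50) = 126.42 s.

126.42 seconds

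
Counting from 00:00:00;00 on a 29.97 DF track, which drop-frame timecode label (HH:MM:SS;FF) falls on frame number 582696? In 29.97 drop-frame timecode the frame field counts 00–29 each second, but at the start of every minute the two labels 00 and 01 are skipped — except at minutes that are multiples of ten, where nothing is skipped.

05:24:02;20

Each 10-minute DF block holds 10 × 60 × 30 − 9 × 2 = 17982 frames. 582696 ÷ 17982 → 32 full blocks, remainder 7272.
Within the partial block the first minute is 1800 frames and each further minute 1798, so 4 further minute boundaries passed. Total skipped labels = 18 × 32 + 2 × 4 = 584.
Non-drop label index = 582696 + 584 = 583280; at 30 labels/s that is 05:24:02:20, i.e. DF 05:24:02;20.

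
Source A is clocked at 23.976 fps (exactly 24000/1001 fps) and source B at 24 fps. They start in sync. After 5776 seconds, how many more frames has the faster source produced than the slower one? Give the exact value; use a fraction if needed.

138624/1001 frames

A emits 24000/1001 × 5776 = 138624000/1001 frames; B emits 24 × 5776 = 138624.
Difference = 138624/1001 frames (≈ 138.4855); B is ahead of A.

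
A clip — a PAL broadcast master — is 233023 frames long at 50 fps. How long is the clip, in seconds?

4660.46 seconds

Running time = 233023 / (50) = 4660.46 s.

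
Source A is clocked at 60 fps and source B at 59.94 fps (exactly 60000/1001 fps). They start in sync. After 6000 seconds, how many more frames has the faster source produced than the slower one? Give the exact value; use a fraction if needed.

360000/1001 frames

A emits 60 × 6000 = 360000 frames; B emits 60000/1001 × 6000 = 360000000/1001.
Difference = 360000/1001 frames (≈ 359.6404); B is behind A.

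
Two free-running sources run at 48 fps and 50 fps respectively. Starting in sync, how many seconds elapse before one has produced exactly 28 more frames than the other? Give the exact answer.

The gap grows by |50 − 48| = 2 frames per second.
Time for a 28-frame gap: 28 ÷ (2) = 14 s.

14 seconds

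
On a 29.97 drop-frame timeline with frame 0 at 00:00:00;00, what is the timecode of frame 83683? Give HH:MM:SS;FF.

Each 10-minute DF block holds 10 × 60 × 30 − 9 × 2 = 17982 frames. 83683 ÷ 17982 → 4 full blocks, remainder 11755.
Within the partial block the first minute is 1800 frames and each further minute 1798, so 6 further minute boundaries passed. Total skipped labels = 18 × 4 + 2 × 6 = 84.
Non-drop label index = 83683 + 84 = 83767; at 30 labels/s that is 00:46:32:07, i.e. DF 00:46:32;07.

00:46:32;07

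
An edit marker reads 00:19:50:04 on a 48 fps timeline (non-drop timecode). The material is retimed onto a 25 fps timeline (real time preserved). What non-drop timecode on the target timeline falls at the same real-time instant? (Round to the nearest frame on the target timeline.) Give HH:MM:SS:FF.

Source frame index: (0×3600 + 19×60 + 50) × 48 + 4 = 57124.
Real time: 57124 / (48) = 14281/12 s.
Target frame: (14281/12) × (25) = 357025/12 ≈ 29752.083 → 29752.
At 25 labels/s: frame 29752 → 00:19:50:02.

00:19:50:02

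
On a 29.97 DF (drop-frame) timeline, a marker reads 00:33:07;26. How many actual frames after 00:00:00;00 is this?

As if non-drop at 30 labels/s: (0 × 3600 + 33 × 60 + 7) × 30 + 26 = 59636.
Minute boundaries passed: 33; those not divisible by 10: 33 − 3 = 30; dropped labels = 2 × 30 = 60.
Actual frame index = 59636 − 60 = 59576.

59576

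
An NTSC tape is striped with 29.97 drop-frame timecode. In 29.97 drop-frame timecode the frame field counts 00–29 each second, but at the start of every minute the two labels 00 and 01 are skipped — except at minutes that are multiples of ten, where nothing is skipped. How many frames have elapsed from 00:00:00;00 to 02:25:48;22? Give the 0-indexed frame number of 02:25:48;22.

262200

Complete 10-minute blocks: 14, each 17982 frames → 251748.
Remaining 5 whole minutes in the current block: 1800 + 4 × 1798 = 8992 frames.
Within the current minute: 48 × 30 + 22 − 2 = 1460 (labels ;00/;01 skipped at this minute). Total = 251748 + 8992 + 1460 = 262200.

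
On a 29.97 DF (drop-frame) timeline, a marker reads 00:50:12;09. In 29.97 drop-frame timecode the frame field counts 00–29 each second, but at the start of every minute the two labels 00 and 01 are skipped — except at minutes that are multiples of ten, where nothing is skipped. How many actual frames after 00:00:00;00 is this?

As if non-drop at 30 labels/s: (0 × 3600 + 50 × 60 + 12) × 30 + 9 = 90369.
Minute boundaries passed: 50; those not divisible by 10: 50 − 5 = 45; dropped labels = 2 × 45 = 90.
Actual frame index = 90369 − 90 = 90279.

90279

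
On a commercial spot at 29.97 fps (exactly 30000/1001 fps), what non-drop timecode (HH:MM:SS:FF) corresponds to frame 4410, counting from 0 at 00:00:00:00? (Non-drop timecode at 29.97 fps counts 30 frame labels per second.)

4410 ÷ 30 = 147 full seconds, remainder 0 frames.
147 s = 0 h 2 min 27 s.
Timecode: 00:02:27:00.

00:02:27:00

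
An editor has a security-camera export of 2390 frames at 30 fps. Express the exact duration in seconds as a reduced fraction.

Running time = 2390 ÷ (30) = 2390 × 1/30 = 239/3 s.

239/3 seconds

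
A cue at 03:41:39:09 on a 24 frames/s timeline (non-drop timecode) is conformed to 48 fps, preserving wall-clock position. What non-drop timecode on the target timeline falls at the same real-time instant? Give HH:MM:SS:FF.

Source frame index: (3×3600 + 41×60 + 39) × 24 + 9 = 319185.
Real time: 319185 / (24) = 106395/8 s.
Target frame: (106395/8) × (48) = 638370.
At 48 labels/s: frame 638370 → 03:41:39:18.

03:41:39:18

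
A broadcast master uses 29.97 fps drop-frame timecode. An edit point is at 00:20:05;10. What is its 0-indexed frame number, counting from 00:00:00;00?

Complete 10-minute blocks: 2, each 17982 frames → 35964.
Remaining 0 whole minutes in the current block: 0 frames.
Within the current minute: 5 × 30 + 10 = 160. Total = 35964 + 0 + 160 = 36124.

36124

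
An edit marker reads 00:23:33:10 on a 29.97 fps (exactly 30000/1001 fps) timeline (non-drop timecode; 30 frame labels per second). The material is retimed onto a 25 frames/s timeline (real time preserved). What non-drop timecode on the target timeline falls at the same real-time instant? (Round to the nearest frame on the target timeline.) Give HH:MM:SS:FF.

Source frame index: (0×3600 + 23×60 + 33) × 30 + 10 = 42400.
Real time: 42400 / (30000/1001) = 106106/75 s.
Target frame: (106106/75) × (25) = 106106/3 ≈ 35368.667 → 35369.
At 25 labels/s: frame 35369 → 00:23:34:19.

00:23:34:19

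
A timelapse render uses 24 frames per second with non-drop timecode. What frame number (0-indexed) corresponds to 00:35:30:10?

51130

Total seconds to the label: (0 × 3600 + 35 × 60 + 30) = 2130.
Frame index = 2130 × 24 + 10 = 51130.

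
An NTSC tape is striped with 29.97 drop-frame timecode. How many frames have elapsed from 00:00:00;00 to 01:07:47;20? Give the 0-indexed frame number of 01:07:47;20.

Complete 10-minute blocks: 6, each 17982 frames → 107892.
Remaining 7 whole minutes in the current block: 1800 + 6 × 1798 = 12588 frames.
Within the current minute: 47 × 30 + 20 − 2 = 1428 (labels ;00/;01 skipped at this minute). Total = 107892 + 12588 + 1428 = 121908.

121908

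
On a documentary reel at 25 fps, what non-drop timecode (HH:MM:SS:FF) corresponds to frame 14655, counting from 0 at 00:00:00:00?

14655 ÷ 25 = 586 full seconds, remainder 5 frames.
586 s = 0 h 9 min 46 s.
Timecode: 00:09:46:05.

00:09:46:05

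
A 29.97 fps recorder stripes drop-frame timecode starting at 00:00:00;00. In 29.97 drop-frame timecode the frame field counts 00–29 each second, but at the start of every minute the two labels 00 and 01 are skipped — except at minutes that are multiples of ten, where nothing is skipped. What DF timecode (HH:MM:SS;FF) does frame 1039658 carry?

Each 10-minute DF block holds 10 × 60 × 30 − 9 × 2 = 17982 frames. 1039658 ÷ 17982 → 57 full blocks, remainder 14684.
Within the partial block the first minute is 1800 frames and each further minute 1798, so 8 further minute boundaries passed. Total skipped labels = 18 × 57 + 2 × 8 = 1042.
Non-drop label index = 1039658 + 1042 = 1040700; at 30 labels/s that is 09:38:10:00, i.e. DF 09:38:10;00.

09:38:10;00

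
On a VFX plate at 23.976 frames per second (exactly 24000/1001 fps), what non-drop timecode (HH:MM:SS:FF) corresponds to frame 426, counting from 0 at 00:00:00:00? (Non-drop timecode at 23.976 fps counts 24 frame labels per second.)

00:00:17:18

426 ÷ 24 = 17 full seconds, remainder 18 frames.
17 s = 0 h 0 min 17 s.
Timecode: 00:00:17:18.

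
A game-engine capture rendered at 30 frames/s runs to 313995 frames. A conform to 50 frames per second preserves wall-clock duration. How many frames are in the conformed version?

523325 frames

Target frames = source frames × (target rate / source rate) = 313995 × (50)/(30) = 313995 × 5/3 = 523325.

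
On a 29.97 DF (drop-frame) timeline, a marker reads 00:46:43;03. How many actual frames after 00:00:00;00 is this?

84009

Complete 10-minute blocks: 4, each 17982 frames → 71928.
Remaining 6 whole minutes in the current block: 1800 + 5 × 1798 = 10790 frames.
Within the current minute: 43 × 30 + 3 − 2 = 1291 (labels ;00/;01 skipped at this minute). Total = 71928 + 10790 + 1291 = 84009.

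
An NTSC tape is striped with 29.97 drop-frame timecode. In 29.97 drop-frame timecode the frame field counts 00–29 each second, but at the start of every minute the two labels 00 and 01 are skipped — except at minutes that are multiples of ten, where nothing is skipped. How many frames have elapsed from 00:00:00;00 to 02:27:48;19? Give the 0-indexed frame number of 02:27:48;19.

265793

Complete 10-minute blocks: 14, each 17982 frames → 251748.
Remaining 7 whole minutes in the current block: 1800 + 6 × 1798 = 12588 frames.
Within the current minute: 48 × 30 + 19 − 2 = 1457 (labels ;00/;01 skipped at this minute). Total = 251748 + 12588 + 1457 = 265793.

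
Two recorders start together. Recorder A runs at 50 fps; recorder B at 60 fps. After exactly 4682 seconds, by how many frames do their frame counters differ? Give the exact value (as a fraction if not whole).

46820 frames

A emits 50 × 4682 = 234100 frames; B emits 60 × 4682 = 280920.
Difference = 46820 frames; B is ahead of A.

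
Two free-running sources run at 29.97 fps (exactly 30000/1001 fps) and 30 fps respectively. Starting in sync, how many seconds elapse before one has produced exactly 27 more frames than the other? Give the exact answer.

900.9 seconds

The gap grows by |30 − 30000/1001| = 30/1001 frames per second.
Time for a 27-frame gap: 27 ÷ (30/1001) = 900.9 s.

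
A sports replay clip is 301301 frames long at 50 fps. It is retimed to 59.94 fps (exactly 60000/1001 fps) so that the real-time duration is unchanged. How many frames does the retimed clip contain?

Target frames = source frames × (target rate / source rate) = 301301 × (60000/1001)/(50) = 301301 × 1200/1001 = 361200.

361200 frames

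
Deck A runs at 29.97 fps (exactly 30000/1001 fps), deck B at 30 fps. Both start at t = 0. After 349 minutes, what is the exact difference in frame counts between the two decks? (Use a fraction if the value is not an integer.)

349 min = 20940 s.
A emits 30000/1001 × 20940 = 628200000/1001 frames; B emits 30 × 20940 = 628200.
Difference = 628200/1001 frames (≈ 627.5724); B is ahead of A.

628200/1001 frames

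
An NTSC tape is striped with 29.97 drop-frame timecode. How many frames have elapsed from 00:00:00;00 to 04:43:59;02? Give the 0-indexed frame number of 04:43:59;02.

As if non-drop at 30 labels/s: (4 × 3600 + 43 × 60 + 59) × 30 + 2 = 511172.
Minute boundaries passed: 283; those not divisible by 10: 283 − 28 = 255; dropped labels = 2 × 255 = 510.
Actual frame index = 511172 − 510 = 510662.

510662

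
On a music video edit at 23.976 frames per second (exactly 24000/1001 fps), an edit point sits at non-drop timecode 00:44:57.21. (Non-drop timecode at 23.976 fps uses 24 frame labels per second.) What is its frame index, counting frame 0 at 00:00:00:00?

Total seconds to the label: (0 × 3600 + 44 × 60 + 57) = 2697.
Frame index = 2697 × 24 + 21 = 64749.

frame 64749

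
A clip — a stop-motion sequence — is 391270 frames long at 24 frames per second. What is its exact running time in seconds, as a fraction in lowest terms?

195635/12 seconds

Running time = 391270 ÷ (24) = 391270 × 1/24 = 195635/12 s.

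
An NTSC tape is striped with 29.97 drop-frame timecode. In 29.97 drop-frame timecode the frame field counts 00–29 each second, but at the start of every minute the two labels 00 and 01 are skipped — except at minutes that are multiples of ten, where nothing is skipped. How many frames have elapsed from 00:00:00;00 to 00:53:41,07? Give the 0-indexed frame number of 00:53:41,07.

As if non-drop at 30 labels/s: (0 × 3600 + 53 × 60 + 41) × 30 + 7 = 96637.
Minute boundaries passed: 53; those not divisible by 10: 53 − 5 = 48; dropped labels = 2 × 48 = 96.
Actual frame index = 96637 − 96 = 96541.

96541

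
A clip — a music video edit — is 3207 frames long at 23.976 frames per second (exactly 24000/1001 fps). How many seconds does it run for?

Running time = 3207 / (24000/1001) = 133.758625 s.

133.758625 seconds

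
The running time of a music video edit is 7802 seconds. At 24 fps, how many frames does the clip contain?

187248 frames

Frames = 7802 × 24 = 187248.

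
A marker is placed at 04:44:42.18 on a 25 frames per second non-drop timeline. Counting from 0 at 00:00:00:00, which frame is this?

Total seconds to the label: (4 × 3600 + 44 × 60 + 42) = 17082.
Frame index = 17082 × 25 + 18 = 427068.

frame 427068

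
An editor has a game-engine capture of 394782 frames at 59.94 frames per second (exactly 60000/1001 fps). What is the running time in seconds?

6586.2797 seconds

Running time = 394782 / (60000/1001) = 6586.2797 s.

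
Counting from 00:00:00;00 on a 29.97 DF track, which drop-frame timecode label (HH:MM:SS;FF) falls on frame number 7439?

Each 10-minute DF block holds 10 × 60 × 30 − 9 × 2 = 17982 frames. 7439 ÷ 17982 → 0 full blocks, remainder 7439.
Within the partial block the first minute is 1800 frames and each further minute 1798, so 4 further minute boundaries passed. Total skipped labels = 18 × 0 + 2 × 4 = 8.
Non-drop label index = 7439 + 8 = 7447; at 30 labels/s that is 00:04:08:07, i.e. DF 00:04:08;07.

00:04:08;07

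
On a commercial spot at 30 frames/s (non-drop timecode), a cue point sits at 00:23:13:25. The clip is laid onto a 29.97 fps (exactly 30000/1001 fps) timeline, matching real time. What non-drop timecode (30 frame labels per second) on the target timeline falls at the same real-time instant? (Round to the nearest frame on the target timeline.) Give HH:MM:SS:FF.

Source frame index: (0×3600 + 23×60 + 13) × 30 + 25 = 41815.
Real time: 41815 / (30) = 8363/6 s.
Target frame: (8363/6) × (30000/1001) = 41815000/1001 ≈ 41773.227 → 41773.
At 30 labels/s: frame 41773 → 00:23:12:13.

00:23:12:13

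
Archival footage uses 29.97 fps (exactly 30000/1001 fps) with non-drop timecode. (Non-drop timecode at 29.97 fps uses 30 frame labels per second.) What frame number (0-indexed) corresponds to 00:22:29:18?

40488

Total seconds to the label: (0 × 3600 + 22 × 60 + 29) = 1349.
Frame index = 1349 × 30 + 18 = 40488.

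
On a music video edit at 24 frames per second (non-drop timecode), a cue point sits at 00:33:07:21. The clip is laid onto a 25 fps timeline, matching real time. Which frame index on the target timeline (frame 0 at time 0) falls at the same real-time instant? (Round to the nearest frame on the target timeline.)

frame 49697

Source frame index: (0×3600 + 33×60 + 7) × 24 + 21 = 47709.
Real time: 47709 / (24) = 15903/8 s.
Target frame: (15903/8) × (25) = 397575/8 ≈ 49696.875 → 49697.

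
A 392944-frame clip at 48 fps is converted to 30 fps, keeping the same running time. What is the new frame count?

Target frames = source frames × (target rate / source rate) = 392944 × (30)/(48) = 392944 × 5/8 = 245590.

245590 frames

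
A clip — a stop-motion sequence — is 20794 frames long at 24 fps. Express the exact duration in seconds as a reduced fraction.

Running time = 20794 ÷ (24) = 20794 × 1/24 = 10397/12 s.

10397/12 seconds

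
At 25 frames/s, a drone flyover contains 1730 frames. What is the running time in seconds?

Running time = 1730 / (25) = 69.2 s.

69.2 seconds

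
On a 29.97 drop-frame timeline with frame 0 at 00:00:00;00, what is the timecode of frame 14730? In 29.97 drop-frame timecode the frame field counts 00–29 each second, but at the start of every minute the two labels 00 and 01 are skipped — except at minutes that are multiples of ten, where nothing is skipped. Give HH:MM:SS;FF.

00:08:11;16

Each 10-minute DF block holds 10 × 60 × 30 − 9 × 2 = 17982 frames. 14730 ÷ 17982 → 0 full blocks, remainder 14730.
Within the partial block the first minute is 1800 frames and each further minute 1798, so 8 further minute boundaries passed. Total skipped labels = 18 × 0 + 2 × 8 = 16.
Non-drop label index = 14730 + 16 = 14746; at 30 labels/s that is 00:08:11:16, i.e. DF 00:08:11;16.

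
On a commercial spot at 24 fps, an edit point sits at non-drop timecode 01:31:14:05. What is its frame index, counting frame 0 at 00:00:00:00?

Total seconds to the label: (1 × 3600 + 31 × 60 + 14) = 5474.
Frame index = 5474 × 24 + 5 = 131381.

frame 131381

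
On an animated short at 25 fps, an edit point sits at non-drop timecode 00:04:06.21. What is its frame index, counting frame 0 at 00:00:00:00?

Total seconds to the label: (0 × 3600 + 4 × 60 + 6) = 246.
Frame index = 246 × 25 + 21 = 6171.

6171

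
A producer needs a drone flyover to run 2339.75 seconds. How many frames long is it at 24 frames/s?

Frames = 2339.75 × 24 = 56154.

56154 frames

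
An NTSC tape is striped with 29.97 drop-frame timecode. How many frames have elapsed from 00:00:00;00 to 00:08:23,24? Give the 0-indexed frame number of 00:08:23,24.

15098

Complete 10-minute blocks: 0, each 17982 frames → 0.
Remaining 8 whole minutes in the current block: 1800 + 7 × 1798 = 14386 frames.
Within the current minute: 23 × 30 + 24 − 2 = 712 (labels ;00/;01 skipped at this minute). Total = 0 + 14386 + 712 = 15098.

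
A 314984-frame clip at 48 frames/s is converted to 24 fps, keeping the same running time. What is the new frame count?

Frames at target rate = 314984 × (24) / (48) = 157492.

157492 frames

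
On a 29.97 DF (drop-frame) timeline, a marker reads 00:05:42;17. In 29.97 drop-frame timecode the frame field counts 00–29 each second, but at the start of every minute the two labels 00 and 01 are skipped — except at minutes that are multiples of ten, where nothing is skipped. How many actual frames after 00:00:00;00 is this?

Complete 10-minute blocks: 0, each 17982 frames → 0.
Remaining 5 whole minutes in the current block: 1800 + 4 × 1798 = 8992 frames.
Within the current minute: 42 × 30 + 17 − 2 = 1275 (labels ;00/;01 skipped at this minute). Total = 0 + 8992 + 1275 = 10267.

10267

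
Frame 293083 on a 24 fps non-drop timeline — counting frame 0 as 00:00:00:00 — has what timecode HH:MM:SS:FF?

293083 ÷ 24 = 12211 full seconds, remainder 19 frames.
12211 s = 3 h 23 min 31 s.
Timecode: 03:23:31:19.

03:23:31:19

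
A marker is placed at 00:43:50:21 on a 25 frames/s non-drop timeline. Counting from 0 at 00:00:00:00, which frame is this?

Total seconds to the label: (0 × 3600 + 43 × 60 + 50) = 2630.
Frame index = 2630 × 25 + 21 = 65771.

65771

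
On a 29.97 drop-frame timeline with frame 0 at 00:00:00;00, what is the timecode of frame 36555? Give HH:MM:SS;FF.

00:20:19;21

Each 10-minute DF block holds 10 × 60 × 30 − 9 × 2 = 17982 frames. 36555 ÷ 17982 → 2 full blocks, remainder 591.
Within the partial block the first minute is 1800 frames and each further minute 1798, so 0 further minute boundaries passed. Total skipped labels = 18 × 2 + 2 × 0 = 36.
Non-drop label index = 36555 + 36 = 36591; at 30 labels/s that is 00:20:19:21, i.e. DF 00:20:19;21.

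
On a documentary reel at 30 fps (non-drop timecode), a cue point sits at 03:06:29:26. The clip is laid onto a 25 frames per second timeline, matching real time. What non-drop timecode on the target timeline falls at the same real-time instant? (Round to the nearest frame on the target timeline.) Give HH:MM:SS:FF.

Source frame index: (3×3600 + 6×60 + 29) × 30 + 26 = 335696.
Real time: 335696 / (30) = 167848/15 s.
Target frame: (167848/15) × (25) = 839240/3 ≈ 279746.667 → 279747.
At 25 labels/s: frame 279747 → 03:06:29:22.

03:06:29:22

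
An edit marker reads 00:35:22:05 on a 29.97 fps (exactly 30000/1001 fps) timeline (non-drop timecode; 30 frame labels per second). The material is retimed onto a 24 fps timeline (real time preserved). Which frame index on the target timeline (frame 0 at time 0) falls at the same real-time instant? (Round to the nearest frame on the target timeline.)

frame 50983

Source frame index: (0×3600 + 35×60 + 22) × 30 + 5 = 63665.
Real time: 63665 / (30000/1001) = 12745733/6000 s.
Target frame: (12745733/6000) × (24) = 12745733/250 ≈ 50982.932 → 50983.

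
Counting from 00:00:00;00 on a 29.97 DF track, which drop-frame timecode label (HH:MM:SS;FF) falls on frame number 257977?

02:23:27;25

Each 10-minute DF block holds 10 × 60 × 30 − 9 × 2 = 17982 frames. 257977 ÷ 17982 → 14 full blocks, remainder 6229.
Within the partial block the first minute is 1800 frames and each further minute 1798, so 3 further minute boundaries passed. Total skipped labels = 18 × 14 + 2 × 3 = 258.
Non-drop label index = 257977 + 258 = 258235; at 30 labels/s that is 02:23:27:25, i.e. DF 02:23:27;25.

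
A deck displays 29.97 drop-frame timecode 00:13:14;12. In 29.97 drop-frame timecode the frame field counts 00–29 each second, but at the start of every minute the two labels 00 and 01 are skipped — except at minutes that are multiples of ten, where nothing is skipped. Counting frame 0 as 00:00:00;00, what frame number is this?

As if non-drop at 30 labels/s: (0 × 3600 + 13 × 60 + 14) × 30 + 12 = 23832.
Minute boundaries passed: 13; those not divisible by 10: 13 − 1 = 12; dropped labels = 2 × 12 = 24.
Actual frame index = 23832 − 24 = 23808.

23808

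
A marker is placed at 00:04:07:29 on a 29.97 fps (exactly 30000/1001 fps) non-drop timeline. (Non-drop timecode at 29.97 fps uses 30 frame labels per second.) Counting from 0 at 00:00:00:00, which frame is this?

7439

Total seconds to the label: (0 × 3600 + 4 × 60 + 7) = 247.
Frame index = 247 × 30 + 29 = 7439.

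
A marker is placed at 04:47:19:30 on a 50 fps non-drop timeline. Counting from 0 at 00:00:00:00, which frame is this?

Total seconds to the label: (4 × 3600 + 47 × 60 + 19) = 17239.
Frame index = 17239 × 50 + 30 = 861980.

frame 861980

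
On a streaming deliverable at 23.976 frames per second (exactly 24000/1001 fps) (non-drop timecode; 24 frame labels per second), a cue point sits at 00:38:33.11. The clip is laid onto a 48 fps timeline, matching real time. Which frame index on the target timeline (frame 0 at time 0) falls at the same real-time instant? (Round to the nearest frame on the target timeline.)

frame 111157

Source frame index: (0×3600 + 38×60 + 33) × 24 + 11 = 55523.
Real time: 55523 / (24000/1001) = 55578523/24000 s.
Target frame: (55578523/24000) × (48) = 55578523/500 ≈ 111157.046 → 111157.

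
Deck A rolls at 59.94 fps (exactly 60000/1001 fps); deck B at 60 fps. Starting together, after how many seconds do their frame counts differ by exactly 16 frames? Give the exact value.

4004/15 seconds

The gap grows by |60 − 60000/1001| = 60/1001 frames per second.
Time for a 16-frame gap: 16 ÷ (60/1001) = 4004/15 s.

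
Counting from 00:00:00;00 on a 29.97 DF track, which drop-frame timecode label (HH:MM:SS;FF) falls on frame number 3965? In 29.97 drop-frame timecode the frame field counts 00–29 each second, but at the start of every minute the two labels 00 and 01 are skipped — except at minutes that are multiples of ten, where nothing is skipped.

00:02:12;09

Ten DF minutes hold 17982 frames, so frame 3965 lies in block 0 (frames 0–17981) with 3965 frames into that block.
The block's first minute is 1800 frames and the rest 1798 each; 3965 frames reaches minute 2, so 0 × 18 + 2 × 2 = 4 labels have been skipped so far.
Adding those back, label number 3965 + 4 = 3969 at 30 labels/s is 132 s + 9 f = 0 h 2 min 12 s frame 9, i.e. 00:02:12;09.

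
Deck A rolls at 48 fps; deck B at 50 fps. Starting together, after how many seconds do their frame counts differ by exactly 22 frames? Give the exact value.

The gap grows by |50 − 48| = 2 frames per second.
Time for a 22-frame gap: 22 ÷ (2) = 11 s.

11 seconds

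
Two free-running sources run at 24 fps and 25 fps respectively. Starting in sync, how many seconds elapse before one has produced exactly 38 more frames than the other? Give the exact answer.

The gap grows by |25 − 24| = 1 frame per second.
Time for a 38-frame gap: 38 ÷ (1) = 38 s.

38 seconds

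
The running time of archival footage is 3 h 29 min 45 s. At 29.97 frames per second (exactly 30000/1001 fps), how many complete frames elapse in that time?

3 h 29 min 45 s = 12585 s.
Frames = 12585 × 30000/1001 = 377550000/1001 ≈ 377172.8272.
Complete frames: 377172.

377172 frames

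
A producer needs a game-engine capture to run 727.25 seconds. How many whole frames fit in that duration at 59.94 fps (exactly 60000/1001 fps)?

43591 frames

Frames = 727.25 × 60000/1001 = 43635000/1001 ≈ 43591.4086.
Complete frames: 43591.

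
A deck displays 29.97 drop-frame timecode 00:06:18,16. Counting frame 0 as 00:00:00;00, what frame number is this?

As if non-drop at 30 labels/s: (0 × 3600 + 6 × 60 + 18) × 30 + 16 = 11356.
Minute boundaries passed: 6; those not divisible by 10: 6 − 0 = 6; dropped labels = 2 × 6 = 12.
Actual frame index = 11356 − 12 = 11344.

11344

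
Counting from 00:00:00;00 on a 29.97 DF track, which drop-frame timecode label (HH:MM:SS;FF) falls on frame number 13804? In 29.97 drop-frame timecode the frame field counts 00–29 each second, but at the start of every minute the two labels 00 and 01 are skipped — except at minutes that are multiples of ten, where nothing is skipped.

00:07:40;18

Each 10-minute DF block holds 10 × 60 × 30 − 9 × 2 = 17982 frames. 13804 ÷ 17982 → 0 full blocks, remainder 13804.
Within the partial block the first minute is 1800 frames and each further minute 1798, so 7 further minute boundaries passed. Total skipped labels = 18 × 0 + 2 × 7 = 14.
Non-drop label index = 13804 + 14 = 13818; at 30 labels/s that is 00:07:40:18, i.e. DF 00:07:40;18.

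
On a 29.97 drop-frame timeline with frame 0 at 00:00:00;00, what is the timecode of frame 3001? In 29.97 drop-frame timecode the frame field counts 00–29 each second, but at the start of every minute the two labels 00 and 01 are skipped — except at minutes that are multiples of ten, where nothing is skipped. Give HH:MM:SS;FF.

Ten DF minutes hold 17982 frames, so frame 3001 lies in block 0 (frames 0–17981) with 3001 frames into that block.
The block's first minute is 1800 frames and the rest 1798 each; 3001 frames reaches minute 1, so 0 × 18 + 1 × 2 = 2 labels have been skipped so far.
Adding those back, label number 3001 + 2 = 3003 at 30 labels/s is 100 s + 3 f = 0 h 1 min 40 s frame 3, i.e. 00:01:40;03.

00:01:40;03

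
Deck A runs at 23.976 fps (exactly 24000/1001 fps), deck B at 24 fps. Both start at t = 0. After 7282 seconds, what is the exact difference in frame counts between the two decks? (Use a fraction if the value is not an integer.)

15888/91 frames

A emits 24000/1001 × 7282 = 15888000/91 frames; B emits 24 × 7282 = 174768.
Difference = 15888/91 frames (≈ 174.5934); B is ahead of A.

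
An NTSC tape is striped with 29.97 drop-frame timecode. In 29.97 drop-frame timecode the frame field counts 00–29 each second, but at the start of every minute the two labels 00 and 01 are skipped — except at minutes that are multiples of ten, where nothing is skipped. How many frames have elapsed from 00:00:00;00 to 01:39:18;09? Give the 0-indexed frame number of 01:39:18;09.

178569

Complete 10-minute blocks: 9, each 17982 frames → 161838.
Remaining 9 whole minutes in the current block: 1800 + 8 × 1798 = 16184 frames.
Within the current minute: 18 × 30 + 9 − 2 = 547 (labels ;00/;01 skipped at this minute). Total = 161838 + 16184 + 547 = 178569.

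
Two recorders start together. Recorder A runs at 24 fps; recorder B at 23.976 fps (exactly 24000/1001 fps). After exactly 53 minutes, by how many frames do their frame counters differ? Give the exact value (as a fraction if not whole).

76320/1001 frames

53 min = 3180 s.
A emits 24 × 3180 = 76320 frames; B emits 24000/1001 × 3180 = 76320000/1001.
Difference = 76320/1001 frames (≈ 76.2438); B is behind A.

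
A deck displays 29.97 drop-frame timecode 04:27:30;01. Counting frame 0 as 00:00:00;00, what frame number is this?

481019

Complete 10-minute blocks: 26, each 17982 frames → 467532.
Remaining 7 whole minutes in the current block: 1800 + 6 × 1798 = 12588 frames.
Within the current minute: 30 × 30 + 1 − 2 = 899 (labels ;00/;01 skipped at this minute). Total = 467532 + 12588 + 899 = 481019.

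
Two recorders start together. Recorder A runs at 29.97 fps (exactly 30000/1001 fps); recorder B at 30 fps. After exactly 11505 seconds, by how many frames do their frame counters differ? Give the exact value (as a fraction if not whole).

26550/77 frames

A emits 30000/1001 × 11505 = 26550000/77 frames; B emits 30 × 11505 = 345150.
Difference = 26550/77 frames (≈ 344.8052); B is ahead of A.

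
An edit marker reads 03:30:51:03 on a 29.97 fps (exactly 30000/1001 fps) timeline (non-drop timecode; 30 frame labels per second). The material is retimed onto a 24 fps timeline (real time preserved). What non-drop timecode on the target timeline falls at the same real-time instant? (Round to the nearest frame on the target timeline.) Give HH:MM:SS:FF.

Source frame index: (3×3600 + 30×60 + 51) × 30 + 3 = 379533.
Real time: 379533 / (30000/1001) = 126637511/10000 s.
Target frame: (126637511/10000) × (24) = 379912533/1250 ≈ 303930.026 → 303930.
At 24 labels/s: frame 303930 → 03:31:03:18.

03:31:03:18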